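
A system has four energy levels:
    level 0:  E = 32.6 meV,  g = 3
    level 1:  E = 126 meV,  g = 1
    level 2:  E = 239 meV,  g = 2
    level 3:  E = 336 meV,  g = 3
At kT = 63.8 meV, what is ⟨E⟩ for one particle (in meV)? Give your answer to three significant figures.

46.3 meV

Eᵢ/kT = 0.51097, 1.9749, 3.7461, 5.2665.
Z = Σ gᵢe^(−Eᵢ/kT) = 3·e^(−0.51097) + 1·e^(−1.9749) + 2·e^(−3.7461) + 3·e^(−5.2665) = 1.7997 + 0.13878 + 0.047219 + 0.015485 = 2.0012.
⟨E⟩ = Σ Eᵢ gᵢe^(−Eᵢ/kT) / Z = (32.6·1.7997 + 126·0.13878 + 239·0.047219 + 336·0.015485) / 2.0012 = 46.3 meV.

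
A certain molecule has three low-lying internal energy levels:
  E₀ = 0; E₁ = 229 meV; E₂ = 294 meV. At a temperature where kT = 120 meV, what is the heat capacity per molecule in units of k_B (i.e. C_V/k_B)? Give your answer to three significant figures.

Eᵢ/kT = 0, 1.9083, 2.4500.
Z = Σ e^(−Eᵢ/kT) = e^(−0) + e^(−1.9083) + e^(−2.4500) = 1.0000 + 0.14833 + 0.086294 = 1.2346.
⟨E⟩ = 48.063 meV, ⟨E²⟩ = 12342 meV².
C_V/k_B = (⟨E²⟩ − ⟨E⟩²)/(kT)² = (12342 − 2310.1)/14400 = 0.697.

0.697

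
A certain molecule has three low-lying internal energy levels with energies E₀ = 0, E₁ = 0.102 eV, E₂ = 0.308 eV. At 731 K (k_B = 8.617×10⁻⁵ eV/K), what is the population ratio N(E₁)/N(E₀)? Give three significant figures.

k_BT = 8.617×10⁻⁵ × 731 K = 0.062990 eV.
n₁/n₀ = exp[−(E₁−E₀)/kT] = exp(−(0.102 eV)/(0.062990 eV)) = exp(-1.6193) = 0.198.

0.198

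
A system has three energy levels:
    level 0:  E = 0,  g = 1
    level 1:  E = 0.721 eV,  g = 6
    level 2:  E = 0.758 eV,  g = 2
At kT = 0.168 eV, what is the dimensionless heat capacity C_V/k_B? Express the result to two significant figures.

Eᵢ/kT = 0, 4.292, 4.512.
Z = Σ gᵢe^(−Eᵢ/kT) = 1·e^(−0) + 6·e^(−4.292) + 2·e^(−4.512) = 1.000 + 0.08207 + 0.02195 = 1.104.
⟨E⟩ = 0.06867 eV, ⟨E²⟩ = 0.05007 eV².
C_V/k_B = (⟨E²⟩ − ⟨E⟩²)/(kT)² = (0.05007 − 0.004716)/0.02822 = 1.6.

1.6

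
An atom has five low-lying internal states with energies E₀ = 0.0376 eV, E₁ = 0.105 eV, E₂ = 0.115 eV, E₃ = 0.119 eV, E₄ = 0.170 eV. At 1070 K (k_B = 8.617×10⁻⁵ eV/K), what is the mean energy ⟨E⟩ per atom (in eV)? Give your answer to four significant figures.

k_BT = 8.617×10⁻⁵ × 1070 K = 0.0922019 eV.
Eᵢ/kT = 0.407801, 1.13881, 1.24726, 1.29065, 1.84378.
Z = Σ e^(−Eᵢ/kT) = e^(−0.407801) + e^(−1.13881) + e^(−1.24726) + e^(−1.29065) + e^(−1.84378) = 0.665111 + 0.320200 + 0.287291 + 0.275092 + 0.158218 = 1.70591.
⟨E⟩ = Σ Eᵢ e^(−Eᵢ/kT) / Z = (0.0376·0.665111 + 0.105·0.320200 + 0.115·0.287291 + 0.119·0.275092 + 0.170·0.158218) / 1.70591 = 0.08869 eV.

0.08869 eV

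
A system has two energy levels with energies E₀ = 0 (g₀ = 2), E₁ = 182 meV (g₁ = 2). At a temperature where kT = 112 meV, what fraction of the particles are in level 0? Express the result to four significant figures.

Eᵢ/kT = 0, 1.62500.
Z = Σ gᵢe^(−Eᵢ/kT) = 2·e^(−0) + 2·e^(−1.62500) = 2.00000 + 0.393823 = 2.39382.
P₀ = g₀ e^(−E₀/kT) / Z = 2.00000/2.39382 = 0.8355.

0.8355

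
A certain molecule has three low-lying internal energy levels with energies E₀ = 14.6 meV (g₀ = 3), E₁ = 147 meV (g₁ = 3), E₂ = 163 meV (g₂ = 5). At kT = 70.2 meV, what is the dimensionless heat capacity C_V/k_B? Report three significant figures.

0.787

Eᵢ/kT = 0.20798, 2.0940, 2.3219.
Z = Σ gᵢe^(−Eᵢ/kT) = 3·e^(−0.20798) + 3·e^(−2.0940) + 5·e^(−2.3219) = 2.4367 + 0.36958 + 0.49044 = 3.2967.
⟨E⟩ = 51.520 meV, ⟨E²⟩ = 6532.6 meV².
C_V/k_B = (⟨E²⟩ − ⟨E⟩²)/(kT)² = (6532.6 − 2654.3)/4928.0 = 0.787.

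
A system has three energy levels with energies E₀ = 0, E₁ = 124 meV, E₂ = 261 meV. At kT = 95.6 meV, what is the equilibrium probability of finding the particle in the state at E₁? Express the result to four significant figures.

Eᵢ/kT = 0, 1.29707, 2.73013.
Z = Σ e^(−Eᵢ/kT) = e^(−0) + e^(−1.29707) + e^(−2.73013) = 1.00000 + 0.273331 + 0.0652108 = 1.33854.
P₁ = e^(−E₁/kT) / Z = 0.273331/1.33854 = 0.2042.

0.2042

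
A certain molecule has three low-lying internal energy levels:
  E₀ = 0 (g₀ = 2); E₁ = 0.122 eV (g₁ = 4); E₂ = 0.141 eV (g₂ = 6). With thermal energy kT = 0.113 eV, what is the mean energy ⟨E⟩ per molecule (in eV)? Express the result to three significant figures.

0.0804 eV

Eᵢ/kT = 0, 1.0796, 1.2478.
Z = Σ gᵢe^(−Eᵢ/kT) = 2·e^(−0) + 4·e^(−1.0796) + 6·e^(−1.2478) = 2.0000 + 1.3589 + 1.7228 = 5.0817.
⟨E⟩ = Σ Eᵢ gᵢe^(−Eᵢ/kT) / Z = (0·2.0000 + 0.122·1.3589 + 0.141·1.7228) / 5.0817 = 0.0804 eV.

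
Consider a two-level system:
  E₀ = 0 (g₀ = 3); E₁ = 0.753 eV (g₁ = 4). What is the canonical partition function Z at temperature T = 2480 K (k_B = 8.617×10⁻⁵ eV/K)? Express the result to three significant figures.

Z = 3.12

k_BT = 8.617×10⁻⁵ × 2480 K = 0.21370 eV.
Eᵢ/kT = 0, 3.5236.
Z = Σ gᵢe^(−Eᵢ/kT) = 3·e^(−0) + 4·e^(−3.5236) = 3.0000 + 0.11797 = 3.1180.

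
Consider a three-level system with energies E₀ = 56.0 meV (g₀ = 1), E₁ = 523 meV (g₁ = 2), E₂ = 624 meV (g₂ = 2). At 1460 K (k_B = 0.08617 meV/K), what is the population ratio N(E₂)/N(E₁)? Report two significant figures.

0.45

k_BT = 0.08617 × 1460 K = 125.8 meV.
n₂/n₁ = (g₂/g₁) exp[−(E₂−E₁)/kT] = (2/2) × exp(−(101 meV)/(125.8 meV)) = (2/2) × exp(-0.8029) = 0.45.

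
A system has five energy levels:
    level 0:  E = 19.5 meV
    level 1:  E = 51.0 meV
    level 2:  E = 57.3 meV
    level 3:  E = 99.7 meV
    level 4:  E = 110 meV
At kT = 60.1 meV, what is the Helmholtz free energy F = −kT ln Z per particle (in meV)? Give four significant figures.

Eᵢ/kT = 0.324459, 0.848586, 0.953411, 1.65890, 1.83028.
Z = Σ e^(−Eᵢ/kT) = e^(−0.324459) + e^(−0.848586) + e^(−0.953411) + e^(−1.65890) + e^(−1.83028) = 0.722918 + 0.428020 + 0.385424 + 0.190348 + 0.160369 = 1.88708.
F = −kT ln Z = −60.1 × ln(1.88708) = −60.1 × 0.635031 = -38.17 meV.

-38.17 meV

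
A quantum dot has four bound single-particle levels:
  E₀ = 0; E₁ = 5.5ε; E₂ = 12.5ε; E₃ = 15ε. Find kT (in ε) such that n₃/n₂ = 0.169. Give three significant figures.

n₃/n₂ = exp[−(E₃−E₂)/kT] = 0.169.
⇒ (E₃−E₂)/kT = ln(1/0.169) = ln(5.9172) = 1.7779.
kT = 2.5ε / 1.7779 = 1.41 ε.

1.41 ε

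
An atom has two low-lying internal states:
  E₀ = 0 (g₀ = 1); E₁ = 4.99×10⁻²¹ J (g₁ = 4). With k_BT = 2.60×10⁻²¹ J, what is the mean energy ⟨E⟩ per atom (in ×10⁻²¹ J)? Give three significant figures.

1.85 ×10⁻²¹ J

Eᵢ/kT = 0, 1.9192.
Z = Σ gᵢe^(−Eᵢ/kT) = 1·e^(−0) + 4·e^(−1.9192) = 1.0000 + 0.58690 = 1.5869.
⟨E⟩ = Σ Eᵢ gᵢe^(−Eᵢ/kT) / Z = (0·1.0000 + 4.99·0.58690) / 1.5869 = 1.85 ×10⁻²¹ J.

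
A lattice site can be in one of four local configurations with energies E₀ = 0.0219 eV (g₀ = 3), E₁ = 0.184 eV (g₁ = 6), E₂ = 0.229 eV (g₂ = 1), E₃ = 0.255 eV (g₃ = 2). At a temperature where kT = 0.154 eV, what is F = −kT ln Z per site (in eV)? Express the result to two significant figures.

-0.25 eV

Eᵢ/kT = 0.1422, 1.195, 1.487, 1.656.
Z = Σ gᵢe^(−Eᵢ/kT) = 3·e^(−0.1422) + 6·e^(−1.195) + 1·e^(−1.487) + 2·e^(−1.656) = 2.602 + 1.816 + 0.2260 + 0.3818 = 5.026.
F = −kT ln Z = −0.154 × ln(5.026) = −0.154 × 1.615 = -0.25 eV.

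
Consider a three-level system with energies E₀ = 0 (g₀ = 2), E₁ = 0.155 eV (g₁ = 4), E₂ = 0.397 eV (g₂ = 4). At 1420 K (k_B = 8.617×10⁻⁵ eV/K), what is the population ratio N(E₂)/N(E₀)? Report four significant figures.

k_BT = 8.617×10⁻⁵ × 1420 K = 0.122361 eV.
n₂/n₀ = (g₂/g₀) exp[−(E₂−E₀)/kT] = (4/2) × exp(−(0.397 eV)/(0.122361 eV)) = (4/2) × exp(-3.24450) = 0.07798.

0.07798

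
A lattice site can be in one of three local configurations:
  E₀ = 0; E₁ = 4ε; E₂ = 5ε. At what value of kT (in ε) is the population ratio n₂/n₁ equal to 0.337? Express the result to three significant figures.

n₂/n₁ = exp[−(E₂−E₁)/kT] = 0.337.
⇒ (E₂−E₁)/kT = ln(1/0.337) = ln(2.9674) = 1.0877.
kT = 1ε / 1.0877 = 0.919 ε.

0.919 ε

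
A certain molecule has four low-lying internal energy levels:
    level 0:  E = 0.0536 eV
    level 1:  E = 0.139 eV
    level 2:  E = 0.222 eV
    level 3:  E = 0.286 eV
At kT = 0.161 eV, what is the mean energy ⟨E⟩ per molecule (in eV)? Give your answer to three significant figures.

0.129 eV

Eᵢ/kT = 0.33292, 0.86335, 1.3789, 1.7764.
Z = Σ e^(−Eᵢ/kT) = e^(−0.33292) + e^(−0.86335) + e^(−1.3789) + e^(−1.7764) = 0.71683 + 0.42175 + 0.25186 + 0.16925 = 1.5597.
⟨E⟩ = Σ Eᵢ e^(−Eᵢ/kT) / Z = (0.0536·0.71683 + 0.139·0.42175 + 0.222·0.25186 + 0.286·0.16925) / 1.5597 = 0.129 eV.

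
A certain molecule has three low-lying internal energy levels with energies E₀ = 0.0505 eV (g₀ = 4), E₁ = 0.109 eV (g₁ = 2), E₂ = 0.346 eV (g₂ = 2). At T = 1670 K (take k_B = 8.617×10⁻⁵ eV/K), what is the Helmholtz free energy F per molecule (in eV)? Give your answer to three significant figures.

-0.197 eV

k_BT = 8.617×10⁻⁵ × 1670 K = 0.14390 eV.
Eᵢ/kT = 0.35094, 0.75747, 2.4044.
Z = Σ gᵢe^(−Eᵢ/kT) = 4·e^(−0.35094) + 2·e^(−0.75747) + 2·e^(−2.4044) = 2.8161 + 0.93770 + 0.18064 = 3.9344.
F = −kT ln Z = −0.14390 × ln(3.9344) = −0.14390 × 1.3698 = -0.197 eV.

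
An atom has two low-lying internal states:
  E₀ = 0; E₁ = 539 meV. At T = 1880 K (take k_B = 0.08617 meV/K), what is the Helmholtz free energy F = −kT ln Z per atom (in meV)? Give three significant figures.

-5.71 meV

k_BT = 0.08617 × 1880 K = 162.00 meV.
Eᵢ/kT = 0, 3.3272.
Z = Σ e^(−Eᵢ/kT) = e^(−0) + e^(−3.3272) = 1.0000 + 0.035893 = 1.0359.
F = −kT ln Z = −162.00 × ln(1.0359) = −162.00 × 0.035271 = -5.71 meV.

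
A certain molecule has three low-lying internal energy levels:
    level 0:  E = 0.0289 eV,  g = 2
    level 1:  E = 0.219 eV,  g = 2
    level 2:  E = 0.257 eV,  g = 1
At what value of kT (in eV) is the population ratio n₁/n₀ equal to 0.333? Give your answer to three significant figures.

n₁/n₀ = (g₁/g₀) exp[−(E₁−E₀)/kT] = 0.333.
⇒ (E₁−E₀)/kT = ln((2/2)/0.333) = ln(3.0030) = 1.0996.
kT = 0.1901 eV / 1.0996 = 0.173 eV.

0.173 eV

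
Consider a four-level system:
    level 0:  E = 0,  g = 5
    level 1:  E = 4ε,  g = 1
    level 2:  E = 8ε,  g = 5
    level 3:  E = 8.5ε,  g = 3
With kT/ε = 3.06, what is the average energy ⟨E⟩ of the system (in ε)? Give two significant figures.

Eᵢ/kT = 0, 1.307, 2.614, 2.778.
Z = Σ gᵢe^(−Eᵢ/kT) = 5·e^(−0) + 1·e^(−1.307) + 5·e^(−2.614) + 3·e^(−2.778) = 5.000 + 0.2706 + 0.3662 + 0.1865 = 5.823.
⟨E⟩ = Σ Eᵢ gᵢe^(−Eᵢ/kT) / Z = (0·5.000 + 4·0.2706 + 8·0.3662 + 8.5·0.1865) / 5.823 = 0.96 ε.

0.96 ε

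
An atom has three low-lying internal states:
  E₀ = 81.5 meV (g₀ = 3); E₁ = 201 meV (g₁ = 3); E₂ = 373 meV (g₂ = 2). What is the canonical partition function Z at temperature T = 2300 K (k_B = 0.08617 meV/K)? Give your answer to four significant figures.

k_BT = 0.08617 × 2300 K = 198.191 meV.
Eᵢ/kT = 0.411219, 1.01417, 1.88202.
Z = Σ gᵢe^(−Eᵢ/kT) = 3·e^(−0.411219) + 3·e^(−1.01417) + 2·e^(−1.88202) = 1.98853 + 1.08811 + 0.304564 = 3.38120.

Z = 3.381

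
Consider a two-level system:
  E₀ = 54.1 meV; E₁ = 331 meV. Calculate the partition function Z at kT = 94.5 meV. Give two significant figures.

Eᵢ/kT = 0.5725, 3.503.
Z = Σ e^(−Eᵢ/kT) = e^(−0.5725) + e^(−3.503) = 0.5641 + 0.03011 = 0.5942.

Z = 0.59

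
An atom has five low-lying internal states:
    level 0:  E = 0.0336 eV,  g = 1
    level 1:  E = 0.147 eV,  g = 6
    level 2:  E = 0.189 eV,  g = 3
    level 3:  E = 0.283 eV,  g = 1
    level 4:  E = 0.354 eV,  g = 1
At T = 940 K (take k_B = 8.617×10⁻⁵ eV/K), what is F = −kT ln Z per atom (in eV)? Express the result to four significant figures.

k_BT = 8.617×10⁻⁵ × 940 K = 0.0809998 eV.
Eᵢ/kT = 0.414816, 1.81482, 2.33334, 3.49384, 4.37038.
Z = Σ gᵢe^(−Eᵢ/kT) = 1·e^(−0.414816) + 6·e^(−1.81482) + 3·e^(−2.33334) + 1·e^(−3.49384) + 1·e^(−4.37038) = 0.660462 + 0.977203 + 0.290914 + 0.0303840 + 0.0126464 = 1.97161.
F = −kT ln Z = −0.0809998 × ln(1.97161) = −0.0809998 × 0.678850 = -0.05499 eV.

-0.05499 eV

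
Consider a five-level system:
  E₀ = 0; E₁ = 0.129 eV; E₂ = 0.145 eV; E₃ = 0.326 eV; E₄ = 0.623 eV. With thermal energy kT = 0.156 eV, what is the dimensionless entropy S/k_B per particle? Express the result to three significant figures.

1.22

Eᵢ/kT = 0, 0.82692, 0.92949, 2.0897, 3.9936.
Z = Σ e^(−Eᵢ/kT) = e^(−0) + e^(−0.82692) + e^(−0.92949) + e^(−2.0897) + e^(−3.9936) = 1.0000 + 0.43739 + 0.39475 + 0.12372 + 0.018433 = 1.9743.
⟨E⟩ = Σ EᵢPᵢ = 0.083816 eV.
S/k_B = ln Z + ⟨E⟩/kT = ln(1.9743) + 0.083816/0.156 = 0.68021 + 0.53728 = 1.22.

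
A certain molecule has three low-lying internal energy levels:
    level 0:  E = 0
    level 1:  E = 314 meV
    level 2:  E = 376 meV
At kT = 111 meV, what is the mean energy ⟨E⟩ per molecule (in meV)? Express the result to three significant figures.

Eᵢ/kT = 0, 2.8288, 3.3874.
Z = Σ e^(−Eᵢ/kT) = e^(−0) + e^(−2.8288) + e^(−3.3874) = 1.0000 + 0.059084 + 0.033796 = 1.0929.
⟨E⟩ = Σ Eᵢ e^(−Eᵢ/kT) / Z = (0·1.0000 + 314·0.059084 + 376·0.033796) / 1.0929 = 28.6 meV.

28.6 meV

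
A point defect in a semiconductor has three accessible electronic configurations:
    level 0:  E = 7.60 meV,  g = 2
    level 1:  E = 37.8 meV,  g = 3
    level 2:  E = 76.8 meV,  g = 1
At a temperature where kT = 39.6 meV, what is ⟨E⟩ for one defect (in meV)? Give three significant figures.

Eᵢ/kT = 0.19192, 0.95455, 1.9394.
Z = Σ gᵢe^(−Eᵢ/kT) = 2·e^(−0.19192) + 3·e^(−0.95455) + 1·e^(−1.9394) = 1.6507 + 1.1550 + 0.14379 = 2.9495.
⟨E⟩ = Σ Eᵢ gᵢe^(−Eᵢ/kT) / Z = (7.60·1.6507 + 37.8·1.1550 + 76.8·0.14379) / 2.9495 = 22.8 meV.

22.8 meV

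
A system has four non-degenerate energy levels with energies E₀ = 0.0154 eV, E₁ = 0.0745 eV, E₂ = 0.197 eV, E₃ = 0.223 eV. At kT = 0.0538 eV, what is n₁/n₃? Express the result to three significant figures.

n₁/n₃ = exp[−(E₁−E₃)/kT] = exp(−(-0.1485 eV)/(0.0538 eV)) = exp(2.7602) = 15.8.

15.8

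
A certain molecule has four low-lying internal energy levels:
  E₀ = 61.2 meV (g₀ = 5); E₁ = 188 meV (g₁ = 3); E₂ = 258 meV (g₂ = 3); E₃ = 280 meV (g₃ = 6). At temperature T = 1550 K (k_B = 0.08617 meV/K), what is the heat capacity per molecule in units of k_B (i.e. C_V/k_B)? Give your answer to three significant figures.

k_BT = 0.08617 × 1550 K = 133.56 meV.
Eᵢ/kT = 0.45822, 1.4076, 1.9317, 2.0964.
Z = Σ gᵢe^(−Eᵢ/kT) = 5·e^(−0.45822) + 3·e^(−1.4076) + 3·e^(−1.9317) + 6·e^(−2.0964) = 3.1620 + 0.73419 + 0.43470 + 0.73739 = 5.0683.
⟨E⟩ = 128.28 meV, ⟨E²⟩ = 24572 meV².
C_V/k_B = (⟨E²⟩ − ⟨E⟩²)/(kT)² = (24572 − 16456)/17838 = 0.455.

0.455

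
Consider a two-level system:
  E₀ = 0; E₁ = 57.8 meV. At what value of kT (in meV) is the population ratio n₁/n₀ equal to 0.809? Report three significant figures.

273 meV

n₁/n₀ = exp[−(E₁−E₀)/kT] = 0.809.
⇒ (E₁−E₀)/kT = ln(1/0.809) = ln(1.2361) = 0.21196.
kT = 57.8 meV / 0.21196 = 273 meV.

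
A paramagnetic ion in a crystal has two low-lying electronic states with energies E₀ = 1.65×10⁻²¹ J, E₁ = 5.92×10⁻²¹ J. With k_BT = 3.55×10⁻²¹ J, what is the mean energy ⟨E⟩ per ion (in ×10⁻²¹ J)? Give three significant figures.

Eᵢ/kT = 0.46479, 1.6676.
Z = Σ e^(−Eᵢ/kT) = e^(−0.46479) + e^(−1.6676) = 0.62827 + 0.18870 = 0.81697.
⟨E⟩ = Σ Eᵢ e^(−Eᵢ/kT) / Z = (1.65·0.62827 + 5.92·0.18870) / 0.81697 = 2.64 ×10⁻²¹ J.

2.64 ×10⁻²¹ J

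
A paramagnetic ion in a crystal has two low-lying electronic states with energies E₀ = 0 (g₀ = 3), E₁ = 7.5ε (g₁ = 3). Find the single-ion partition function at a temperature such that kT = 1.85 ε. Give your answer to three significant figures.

Z = 3.05

Eᵢ/kT = 0, 4.0541.
Z = Σ gᵢe^(−Eᵢ/kT) = 3·e^(−0) + 3·e^(−4.0541) = 3.0000 + 0.052053 = 3.0521.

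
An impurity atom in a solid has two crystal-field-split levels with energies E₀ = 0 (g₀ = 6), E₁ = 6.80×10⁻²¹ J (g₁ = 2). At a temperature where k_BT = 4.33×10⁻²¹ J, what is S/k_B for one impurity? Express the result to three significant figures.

Eᵢ/kT = 0, 1.5704.
Z = Σ gᵢe^(−Eᵢ/kT) = 6·e^(−0) + 2·e^(−1.5704) = 6.0000 + 0.41592 = 6.4159.
⟨E⟩ = Σ EᵢPᵢ = 0.44082 ×10⁻²¹ J.
S/k_B = ln Z + ⟨E⟩/kT = ln(6.4159) + 0.44082/4.33 = 1.8588 + 0.10181 = 1.96.

1.96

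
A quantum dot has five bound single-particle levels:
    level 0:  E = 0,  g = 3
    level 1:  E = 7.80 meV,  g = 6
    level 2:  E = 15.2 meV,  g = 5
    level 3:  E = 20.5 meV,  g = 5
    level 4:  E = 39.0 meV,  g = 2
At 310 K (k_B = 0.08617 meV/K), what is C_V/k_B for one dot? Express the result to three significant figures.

k_BT = 0.08617 × 310 K = 26.713 meV.
Eᵢ/kT = 0, 0.29199, 0.56901, 0.76742, 1.4600.
Z = Σ gᵢe^(−Eᵢ/kT) = 3·e^(−0) + 6·e^(−0.29199) + 5·e^(−0.56901) + 5·e^(−0.76742) + 2·e^(−1.4600) = 3.0000 + 4.4807 + 2.8304 + 2.3210 + 0.46447 = 13.097.
⟨E⟩ = 10.969 meV, ⟨E²⟩ = 199.16 meV².
C_V/k_B = (⟨E²⟩ − ⟨E⟩²)/(kT)² = (199.16 − 120.32)/713.58 = 0.110.

0.110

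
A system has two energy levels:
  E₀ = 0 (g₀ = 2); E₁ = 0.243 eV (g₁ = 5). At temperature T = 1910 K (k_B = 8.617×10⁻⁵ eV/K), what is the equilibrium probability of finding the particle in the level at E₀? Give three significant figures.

k_BT = 8.617×10⁻⁵ × 1910 K = 0.16458 eV.
Eᵢ/kT = 0, 1.4765.
Z = Σ gᵢe^(−Eᵢ/kT) = 2·e^(−0) + 5·e^(−1.4765) = 2.0000 + 1.1422 = 3.1422.
P₀ = g₀ e^(−E₀/kT) / Z = 2.0000/3.1422 = 0.636.

0.636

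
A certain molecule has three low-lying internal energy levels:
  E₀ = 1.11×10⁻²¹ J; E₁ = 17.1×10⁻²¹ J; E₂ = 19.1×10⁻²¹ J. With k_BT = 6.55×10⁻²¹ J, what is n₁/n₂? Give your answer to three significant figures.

n₁/n₂ = exp[−(E₁−E₂)/kT] = exp(−(-2.0 ×10⁻²¹ J)/(6.55 ×10⁻²¹ J)) = exp(0.30534) = 1.36.

1.36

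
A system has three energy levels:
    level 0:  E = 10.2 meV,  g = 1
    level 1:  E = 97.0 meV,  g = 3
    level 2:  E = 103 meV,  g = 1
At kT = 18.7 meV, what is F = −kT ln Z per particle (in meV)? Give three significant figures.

Eᵢ/kT = 0.54545, 5.1872, 5.5080.
Z = Σ gᵢe^(−Eᵢ/kT) = 1·e^(−0.54545) + 3·e^(−5.1872) + 1·e^(−5.5080) = 0.57958 + 0.016763 + 0.0040542 = 0.60040.
F = −kT ln Z = −18.7 × ln(0.60040) = −18.7 × -0.51016 = 9.54 meV.

9.54 meV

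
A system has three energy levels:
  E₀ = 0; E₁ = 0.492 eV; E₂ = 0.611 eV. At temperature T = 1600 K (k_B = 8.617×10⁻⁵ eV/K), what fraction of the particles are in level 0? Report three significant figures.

0.961

k_BT = 8.617×10⁻⁵ × 1600 K = 0.13787 eV.
Eᵢ/kT = 0, 3.5686, 4.4317.
Z = Σ e^(−Eᵢ/kT) = e^(−0) + e^(−3.5686) + e^(−4.4317) = 1.0000 + 0.028195 + 0.011894 = 1.0401.
P₀ = e^(−E₀/kT) / Z = 1.0000/1.0401 = 0.961.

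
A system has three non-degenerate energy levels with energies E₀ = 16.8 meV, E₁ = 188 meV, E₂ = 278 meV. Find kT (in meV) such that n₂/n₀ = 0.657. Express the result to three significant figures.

n₂/n₀ = exp[−(E₂−E₀)/kT] = 0.657.
⇒ (E₂−E₀)/kT = ln(1/0.657) = ln(1.5221) = 0.42009.
kT = 261.2 meV / 0.42009 = 622 meV.

622 meV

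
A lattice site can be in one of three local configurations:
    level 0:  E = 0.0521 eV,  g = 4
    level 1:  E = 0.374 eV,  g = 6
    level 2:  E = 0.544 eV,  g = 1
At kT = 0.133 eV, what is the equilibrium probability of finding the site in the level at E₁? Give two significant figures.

Eᵢ/kT = 0.3917, 2.812, 4.090.
Z = Σ gᵢe^(−Eᵢ/kT) = 4·e^(−0.3917) + 6·e^(−2.812) + 1·e^(−4.090) = 2.704 + 0.3605 + 0.01674 = 3.081.
P₁ = g₁ e^(−E₁/kT) / Z = 0.3605/3.081 = 0.12.

0.12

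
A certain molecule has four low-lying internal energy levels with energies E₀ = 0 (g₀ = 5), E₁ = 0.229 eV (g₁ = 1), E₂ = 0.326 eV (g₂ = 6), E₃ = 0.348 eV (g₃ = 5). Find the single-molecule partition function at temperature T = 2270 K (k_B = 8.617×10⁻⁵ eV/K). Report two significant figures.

k_BT = 8.617×10⁻⁵ × 2270 K = 0.1956 eV.
Eᵢ/kT = 0, 1.171, 1.667, 1.779.
Z = Σ gᵢe^(−Eᵢ/kT) = 5·e^(−0) + 1·e^(−1.171) + 6·e^(−1.667) + 5·e^(−1.779) = 5.000 + 0.3101 + 1.133 + 0.8440 = 7.287.

Z = 7.3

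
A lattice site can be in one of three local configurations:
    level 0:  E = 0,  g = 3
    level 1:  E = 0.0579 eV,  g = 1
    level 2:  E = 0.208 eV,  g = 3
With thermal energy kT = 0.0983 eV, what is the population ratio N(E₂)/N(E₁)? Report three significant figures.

n₂/n₁ = (g₂/g₁) exp[−(E₂−E₁)/kT] = (3/1) × exp(−(0.1501 eV)/(0.0983 eV)) = (3/1) × exp(-1.5270) = 0.652.

0.652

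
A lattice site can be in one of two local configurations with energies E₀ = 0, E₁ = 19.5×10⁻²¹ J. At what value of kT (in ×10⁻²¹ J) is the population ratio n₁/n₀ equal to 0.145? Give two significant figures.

10 ×10⁻²¹ J

n₁/n₀ = exp[−(E₁−E₀)/kT] = 0.145.
⇒ (E₁−E₀)/kT = ln(1/0.145) = ln(6.897) = 1.931.
kT = 19.5 ×10⁻²¹ J / 1.931 = 10 ×10⁻²¹ J.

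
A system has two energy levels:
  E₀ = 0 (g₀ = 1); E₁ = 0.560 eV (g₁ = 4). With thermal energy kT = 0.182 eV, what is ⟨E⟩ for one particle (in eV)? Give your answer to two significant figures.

Eᵢ/kT = 0, 3.077.
Z = Σ gᵢe^(−Eᵢ/kT) = 1·e^(−0) + 4·e^(−3.077) = 1.000 + 0.1844 = 1.184.
⟨E⟩ = Σ Eᵢ gᵢe^(−Eᵢ/kT) / Z = (0·1.000 + 0.560·0.1844) / 1.184 = 0.087 eV.

0.087 eV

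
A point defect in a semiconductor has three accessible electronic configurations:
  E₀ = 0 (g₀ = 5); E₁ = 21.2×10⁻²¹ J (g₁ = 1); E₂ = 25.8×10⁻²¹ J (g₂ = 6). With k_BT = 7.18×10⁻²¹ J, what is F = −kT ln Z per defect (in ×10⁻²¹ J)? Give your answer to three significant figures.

Eᵢ/kT = 0, 2.9526, 3.5933.
Z = Σ gᵢe^(−Eᵢ/kT) = 5·e^(−0) + 1·e^(−2.9526) + 6·e^(−3.5933) = 5.0000 + 0.052204 + 0.16504 = 5.2172.
F = −kT ln Z = −7.18 × ln(5.2172) = −7.18 × 1.6520 = -11.9 ×10⁻²¹ J.

-11.9 ×10⁻²¹ J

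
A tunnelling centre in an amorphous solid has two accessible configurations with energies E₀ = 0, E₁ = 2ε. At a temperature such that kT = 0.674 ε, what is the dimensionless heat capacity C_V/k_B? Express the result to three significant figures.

0.410

Eᵢ/kT = 0, 2.9674.
Z = Σ e^(−Eᵢ/kT) = e^(−0) + e^(−2.9674) = 1.0000 + 0.051437 = 1.0514.
⟨E⟩ = 0.097845 ε, ⟨E²⟩ = 0.19569 ε².
C_V/k_B = (⟨E²⟩ − ⟨E⟩²)/(kT)² = (0.19569 − 0.0095736)/0.45428 = 0.410.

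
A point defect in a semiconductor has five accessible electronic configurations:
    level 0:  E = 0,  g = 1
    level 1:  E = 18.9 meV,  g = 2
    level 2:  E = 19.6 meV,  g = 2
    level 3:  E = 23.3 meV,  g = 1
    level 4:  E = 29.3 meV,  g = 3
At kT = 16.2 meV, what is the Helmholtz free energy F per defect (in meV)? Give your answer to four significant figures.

-17.52 meV

Eᵢ/kT = 0, 1.16667, 1.20988, 1.43827, 1.80864.
Z = Σ gᵢe^(−Eᵢ/kT) = 1·e^(−0) + 2·e^(−1.16667) + 2·e^(−1.20988) + 1·e^(−1.43827) + 3·e^(−1.80864) = 1.00000 + 0.622804 + 0.596466 + 0.237338 + 0.491631 = 2.94824.
F = −kT ln Z = −16.2 × ln(2.94824) = −16.2 × 1.08121 = -17.52 meV.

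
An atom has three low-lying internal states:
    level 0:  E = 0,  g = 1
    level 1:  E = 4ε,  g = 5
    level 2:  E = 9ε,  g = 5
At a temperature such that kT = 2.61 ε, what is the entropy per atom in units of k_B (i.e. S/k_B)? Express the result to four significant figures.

1.790

Eᵢ/kT = 0, 1.53257, 3.44828.
Z = Σ gᵢe^(−Eᵢ/kT) = 1·e^(−0) + 5·e^(−1.53257) + 5·e^(−3.44828) = 1.00000 + 1.07990 + 0.159001 = 2.23890.
⟨E⟩ = Σ EᵢPᵢ = 2.56850 ε.
S/k_B = ln Z + ⟨E⟩/kT = ln(2.23890) + 2.56850/2.61 = 0.805985 + 0.984100 = 1.790.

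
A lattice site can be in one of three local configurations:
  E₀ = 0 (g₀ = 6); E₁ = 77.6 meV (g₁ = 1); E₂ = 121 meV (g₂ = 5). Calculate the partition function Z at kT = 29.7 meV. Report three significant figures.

Eᵢ/kT = 0, 2.6128, 4.0741.
Z = Σ gᵢe^(−Eᵢ/kT) = 6·e^(−0) + 1·e^(−2.6128) + 5·e^(−4.0741) = 6.0000 + 0.073329 + 0.085038 = 6.1584.

Z = 6.16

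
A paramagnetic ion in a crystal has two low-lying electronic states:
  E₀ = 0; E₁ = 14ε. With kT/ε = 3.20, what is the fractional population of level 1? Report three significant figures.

Eᵢ/kT = 0, 4.3750.
Z = Σ e^(−Eᵢ/kT) = e^(−0) + e^(−4.3750) = 1.0000 + 0.012588 = 1.0126.
P₁ = e^(−E₁/kT) / Z = 0.012588/1.0126 = 0.0124.

0.0124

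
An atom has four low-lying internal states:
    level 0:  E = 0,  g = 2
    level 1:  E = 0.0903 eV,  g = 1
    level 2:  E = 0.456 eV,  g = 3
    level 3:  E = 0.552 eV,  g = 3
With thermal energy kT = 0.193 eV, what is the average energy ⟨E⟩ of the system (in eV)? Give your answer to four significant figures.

0.09096 eV

Eᵢ/kT = 0, 0.467876, 2.36269, 2.86010.
Z = Σ gᵢe^(−Eᵢ/kT) = 2·e^(−0) + 1·e^(−0.467876) + 3·e^(−2.36269) + 3·e^(−2.86010) = 2.00000 + 0.626331 + 0.282500 + 0.171789 = 3.08062.
⟨E⟩ = Σ Eᵢ gᵢe^(−Eᵢ/kT) / Z = (0·2.00000 + 0.0903·0.626331 + 0.456·0.282500 + 0.552·0.171789) / 3.08062 = 0.09096 eV.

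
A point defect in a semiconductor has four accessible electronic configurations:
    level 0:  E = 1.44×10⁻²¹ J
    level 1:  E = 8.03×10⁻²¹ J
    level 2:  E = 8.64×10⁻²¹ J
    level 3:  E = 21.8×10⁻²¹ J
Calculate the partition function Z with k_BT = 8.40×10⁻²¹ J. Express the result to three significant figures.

Eᵢ/kT = 0.17143, 0.95595, 1.0286, 2.5952.
Z = Σ e^(−Eᵢ/kT) = e^(−0.17143) + e^(−0.95595) + e^(−1.0286) + e^(−2.5952) = 0.84246 + 0.38445 + 0.35751 + 0.074631 = 1.6591.

Z = 1.66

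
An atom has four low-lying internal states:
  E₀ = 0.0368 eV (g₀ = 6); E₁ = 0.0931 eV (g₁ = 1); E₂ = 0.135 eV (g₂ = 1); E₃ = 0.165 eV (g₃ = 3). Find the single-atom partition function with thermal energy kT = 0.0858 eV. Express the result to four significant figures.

Z = 4.891

Eᵢ/kT = 0.428904, 1.08508, 1.57343, 1.92308.
Z = Σ gᵢe^(−Eᵢ/kT) = 6·e^(−0.428904) + 1·e^(−1.08508) + 1·e^(−1.57343) + 3·e^(−1.92308) = 3.90733 + 0.337875 + 0.207333 + 0.438468 = 4.89101.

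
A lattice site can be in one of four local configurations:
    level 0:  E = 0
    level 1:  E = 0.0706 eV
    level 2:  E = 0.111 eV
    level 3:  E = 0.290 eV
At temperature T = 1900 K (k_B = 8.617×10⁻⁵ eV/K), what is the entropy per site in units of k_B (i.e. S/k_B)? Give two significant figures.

1.2

k_BT = 8.617×10⁻⁵ × 1900 K = 0.1637 eV.
Eᵢ/kT = 0, 0.4313, 0.6781, 1.772.
Z = Σ e^(−Eᵢ/kT) = e^(−0) + e^(−0.4313) + e^(−0.6781) + e^(−1.772) = 1.000 + 0.6497 + 0.5076 + 0.1700 = 2.327.
⟨E⟩ = Σ EᵢPᵢ = 0.06511 eV.
S/k_B = ln Z + ⟨E⟩/kT = ln(2.327) + 0.06511/0.1637 = 0.8446 + 0.3977 = 1.2.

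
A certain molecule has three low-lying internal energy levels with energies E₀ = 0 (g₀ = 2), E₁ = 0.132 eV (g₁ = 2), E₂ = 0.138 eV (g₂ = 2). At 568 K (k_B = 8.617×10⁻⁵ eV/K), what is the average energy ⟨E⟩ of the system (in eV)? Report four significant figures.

k_BT = 8.617×10⁻⁵ × 568 K = 0.0489446 eV.
Eᵢ/kT = 0, 2.69693, 2.81951.
Z = Σ gᵢe^(−Eᵢ/kT) = 2·e^(−0) + 2·e^(−2.69693) + 2·e^(−2.81951) = 2.00000 + 0.134824 + 0.119270 = 2.25409.
⟨E⟩ = Σ Eᵢ gᵢe^(−Eᵢ/kT) / Z = (0·2.00000 + 0.132·0.134824 + 0.138·0.119270) / 2.25409 = 0.01520 eV.

0.01520 eV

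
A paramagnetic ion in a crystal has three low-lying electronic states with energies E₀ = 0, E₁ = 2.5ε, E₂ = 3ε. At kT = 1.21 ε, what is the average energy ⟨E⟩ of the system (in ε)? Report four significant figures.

Eᵢ/kT = 0, 2.06612, 2.47934.
Z = Σ e^(−Eᵢ/kT) = e^(−0) + e^(−2.06612) + e^(−2.47934) = 1.00000 + 0.126676 + 0.0837985 = 1.21047.
⟨E⟩ = Σ Eᵢ e^(−Eᵢ/kT) / Z = (0·1.00000 + 2.5·0.126676 + 3·0.0837985) / 1.21047 = 0.4693 ε.

0.4693 ε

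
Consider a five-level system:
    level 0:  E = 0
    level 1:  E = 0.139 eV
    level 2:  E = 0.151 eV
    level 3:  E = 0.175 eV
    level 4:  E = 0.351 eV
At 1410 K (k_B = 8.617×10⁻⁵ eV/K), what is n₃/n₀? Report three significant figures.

k_BT = 8.617×10⁻⁵ × 1410 K = 0.12150 eV.
n₃/n₀ = exp[−(E₃−E₀)/kT] = exp(−(0.175 eV)/(0.12150 eV)) = exp(-1.4403) = 0.237.

0.237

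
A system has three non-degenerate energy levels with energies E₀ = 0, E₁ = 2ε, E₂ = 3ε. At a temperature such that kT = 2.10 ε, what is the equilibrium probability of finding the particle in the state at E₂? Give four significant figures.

0.1474

Eᵢ/kT = 0, 0.952381, 1.42857.
Z = Σ e^(−Eᵢ/kT) = e^(−0) + e^(−0.952381) + e^(−1.42857) = 1.00000 + 0.385821 + 0.239651 = 1.62547.
P₂ = e^(−E₂/kT) / Z = 0.239651/1.62547 = 0.1474.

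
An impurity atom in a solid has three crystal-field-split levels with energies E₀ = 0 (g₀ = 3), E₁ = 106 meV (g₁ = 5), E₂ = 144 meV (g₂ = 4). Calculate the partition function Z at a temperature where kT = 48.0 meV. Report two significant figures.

Z = 3.7

Eᵢ/kT = 0, 2.208, 3.000.
Z = Σ gᵢe^(−Eᵢ/kT) = 3·e^(−0) + 5·e^(−2.208) + 4·e^(−3.000) = 3.000 + 0.5496 + 0.1991 = 3.749.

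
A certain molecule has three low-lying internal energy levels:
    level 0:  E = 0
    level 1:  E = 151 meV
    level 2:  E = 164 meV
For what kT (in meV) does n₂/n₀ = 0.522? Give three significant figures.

252 meV

n₂/n₀ = exp[−(E₂−E₀)/kT] = 0.522.
⇒ (E₂−E₀)/kT = ln(1/0.522) = ln(1.9157) = 0.65008.
kT = 164 meV / 0.65008 = 252 meV.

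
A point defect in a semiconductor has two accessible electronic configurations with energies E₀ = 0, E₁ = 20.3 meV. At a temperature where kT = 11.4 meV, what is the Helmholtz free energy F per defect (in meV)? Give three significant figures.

Eᵢ/kT = 0, 1.7807.
Z = Σ e^(−Eᵢ/kT) = e^(−0) + e^(−1.7807) = 1.0000 + 0.16852 = 1.1685.
F = −kT ln Z = −11.4 × ln(1.1685) = −11.4 × 0.15572 = -1.78 meV.

-1.78 meV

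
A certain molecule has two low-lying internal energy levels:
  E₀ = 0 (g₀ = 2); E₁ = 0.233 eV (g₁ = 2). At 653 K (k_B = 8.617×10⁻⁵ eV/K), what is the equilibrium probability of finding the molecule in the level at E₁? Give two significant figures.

k_BT = 8.617×10⁻⁵ × 653 K = 0.05627 eV.
Eᵢ/kT = 0, 4.141.
Z = Σ gᵢe^(−Eᵢ/kT) = 2·e^(−0) + 2·e^(−4.141) = 2.000 + 0.03181 = 2.032.
P₁ = g₁ e^(−E₁/kT) / Z = 0.03181/2.032 = 0.016.

0.016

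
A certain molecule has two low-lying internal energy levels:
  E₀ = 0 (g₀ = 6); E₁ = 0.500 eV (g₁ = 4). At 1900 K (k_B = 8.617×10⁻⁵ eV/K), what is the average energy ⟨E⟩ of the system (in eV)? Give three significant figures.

0.0152 eV

k_BT = 8.617×10⁻⁵ × 1900 K = 0.16372 eV.
Eᵢ/kT = 0, 3.0540.
Z = Σ gᵢe^(−Eᵢ/kT) = 6·e^(−0) + 4·e^(−3.0540) = 6.0000 + 0.18868 = 6.1887.
⟨E⟩ = Σ Eᵢ gᵢe^(−Eᵢ/kT) / Z = (0·6.0000 + 0.500·0.18868) / 6.1887 = 0.0152 eV.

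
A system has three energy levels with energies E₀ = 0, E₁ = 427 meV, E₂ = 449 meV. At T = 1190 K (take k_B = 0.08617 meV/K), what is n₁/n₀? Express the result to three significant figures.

0.0155

k_BT = 0.08617 × 1190 K = 102.54 meV.
n₁/n₀ = exp[−(E₁−E₀)/kT] = exp(−(427 meV)/(102.54 meV)) = exp(-4.1642) = 0.0155.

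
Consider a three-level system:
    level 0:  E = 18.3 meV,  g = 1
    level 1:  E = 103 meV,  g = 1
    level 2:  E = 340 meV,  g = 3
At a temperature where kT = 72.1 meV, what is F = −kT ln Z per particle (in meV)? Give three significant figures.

-2.99 meV

Eᵢ/kT = 0.25381, 1.4286, 4.7157.
Z = Σ gᵢe^(−Eᵢ/kT) = 1·e^(−0.25381) + 1·e^(−1.4286) + 3·e^(−4.7157) = 0.77584 + 0.23964 + 0.026861 = 1.0423.
F = −kT ln Z = −72.1 × ln(1.0423) = −72.1 × 0.041430 = -2.99 meV.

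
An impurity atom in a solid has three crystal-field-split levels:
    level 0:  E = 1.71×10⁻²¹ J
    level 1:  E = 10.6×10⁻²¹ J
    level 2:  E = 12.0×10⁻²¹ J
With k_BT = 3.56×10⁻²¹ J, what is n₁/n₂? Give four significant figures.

n₁/n₂ = exp[−(E₁−E₂)/kT] = exp(−(-1.4 ×10⁻²¹ J)/(3.56 ×10⁻²¹ J)) = exp(0.393258) = 1.482.

1.482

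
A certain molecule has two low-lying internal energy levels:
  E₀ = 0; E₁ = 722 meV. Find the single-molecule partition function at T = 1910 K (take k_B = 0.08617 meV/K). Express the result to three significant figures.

Z = 1.01

k_BT = 0.08617 × 1910 K = 164.58 meV.
Eᵢ/kT = 0, 4.3869.
Z = Σ e^(−Eᵢ/kT) = e^(−0) + e^(−4.3869) = 1.0000 + 0.012439 = 1.0124.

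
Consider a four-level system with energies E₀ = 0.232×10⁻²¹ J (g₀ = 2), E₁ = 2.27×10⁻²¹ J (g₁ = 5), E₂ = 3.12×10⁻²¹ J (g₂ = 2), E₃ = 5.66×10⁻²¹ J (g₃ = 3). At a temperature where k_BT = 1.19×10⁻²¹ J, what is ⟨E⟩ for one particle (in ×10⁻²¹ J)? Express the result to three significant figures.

1.04 ×10⁻²¹ J

Eᵢ/kT = 0.19496, 1.9076, 2.6218, 4.7563.
Z = Σ gᵢe^(−Eᵢ/kT) = 2·e^(−0.19496) + 5·e^(−1.9076) + 2·e^(−2.6218) + 3·e^(−4.7563) = 1.6457 + 0.74218 + 0.14534 + 0.025792 = 2.5590.
⟨E⟩ = Σ Eᵢ gᵢe^(−Eᵢ/kT) / Z = (0.232·1.6457 + 2.27·0.74218 + 3.12·0.14534 + 5.66·0.025792) / 2.5590 = 1.04 ×10⁻²¹ J.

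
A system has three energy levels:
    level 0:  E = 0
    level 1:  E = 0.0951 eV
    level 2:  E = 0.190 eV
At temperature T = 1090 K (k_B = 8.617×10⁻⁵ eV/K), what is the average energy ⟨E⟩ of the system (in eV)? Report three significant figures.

k_BT = 8.617×10⁻⁵ × 1090 K = 0.093925 eV.
Eᵢ/kT = 0, 1.0125, 2.0229.
Z = Σ e^(−Eᵢ/kT) = e^(−0) + e^(−1.0125) + e^(−2.0229) = 1.0000 + 0.36331 + 0.13227 = 1.4956.
⟨E⟩ = Σ Eᵢ e^(−Eᵢ/kT) / Z = (0·1.0000 + 0.0951·0.36331 + 0.190·0.13227) / 1.4956 = 0.0399 eV.

0.0399 eV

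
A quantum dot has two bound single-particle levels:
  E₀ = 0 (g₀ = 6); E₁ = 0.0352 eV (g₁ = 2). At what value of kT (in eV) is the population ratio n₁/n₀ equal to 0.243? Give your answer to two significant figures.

0.11 eV

n₁/n₀ = (g₁/g₀) exp[−(E₁−E₀)/kT] = 0.243.
⇒ (E₁−E₀)/kT = ln((2/6)/0.243) = ln(1.372) = 0.3163.
kT = 0.0352 eV / 0.3163 = 0.11 eV.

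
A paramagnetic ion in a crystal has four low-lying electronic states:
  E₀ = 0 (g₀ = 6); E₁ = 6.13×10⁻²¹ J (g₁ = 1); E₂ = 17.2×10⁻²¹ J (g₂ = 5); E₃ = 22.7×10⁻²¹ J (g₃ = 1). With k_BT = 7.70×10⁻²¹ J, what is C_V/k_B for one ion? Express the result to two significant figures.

Eᵢ/kT = 0, 0.7961, 2.234, 2.948.
Z = Σ gᵢe^(−Eᵢ/kT) = 6·e^(−0) + 1·e^(−0.7961) + 5·e^(−2.234) + 1·e^(−2.948) = 6.000 + 0.4511 + 0.5355 + 0.05244 = 7.039.
⟨E⟩ = 1.870, ⟨E²⟩ = 28.75.
C_V/k_B = (⟨E²⟩ − ⟨E⟩²)/(kT)² = (28.75 − 3.497)/59.29 = 0.43.

0.43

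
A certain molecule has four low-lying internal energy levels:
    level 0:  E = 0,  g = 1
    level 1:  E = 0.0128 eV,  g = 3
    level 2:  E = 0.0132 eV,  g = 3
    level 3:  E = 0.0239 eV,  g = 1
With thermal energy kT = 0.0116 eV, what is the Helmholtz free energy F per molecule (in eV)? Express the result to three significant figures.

Eᵢ/kT = 0, 1.1034, 1.1379, 2.0603.
Z = Σ gᵢe^(−Eᵢ/kT) = 1·e^(−0) + 3·e^(−1.1034) + 3·e^(−1.1379) + 1·e^(−2.0603) = 1.0000 + 0.99522 + 0.96147 + 0.12742 = 3.0841.
F = −kT ln Z = −0.0116 × ln(3.0841) = −0.0116 × 1.1263 = -0.0131 eV.

-0.0131 eV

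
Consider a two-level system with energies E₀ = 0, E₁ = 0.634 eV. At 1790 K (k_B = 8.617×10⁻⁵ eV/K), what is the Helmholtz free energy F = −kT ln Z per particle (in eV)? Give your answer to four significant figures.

-0.002509 eV

k_BT = 8.617×10⁻⁵ × 1790 K = 0.154244 eV.
Eᵢ/kT = 0, 4.11037.
Z = Σ e^(−Eᵢ/kT) = e^(−0) + e^(−4.11037) = 1.00000 + 0.0164017 = 1.01640.
F = −kT ln Z = −0.154244 × ln(1.01640) = −0.154244 × 0.0162670 = -0.002509 eV.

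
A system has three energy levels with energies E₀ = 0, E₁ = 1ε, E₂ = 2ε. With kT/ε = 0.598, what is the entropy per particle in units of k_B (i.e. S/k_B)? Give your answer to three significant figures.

Eᵢ/kT = 0, 1.6722, 3.3445.
Z = Σ e^(−Eᵢ/kT) = e^(−0) + e^(−1.6722) + e^(−3.3445) = 1.0000 + 0.18783 + 0.035278 = 1.2231.
⟨E⟩ = Σ EᵢPᵢ = 0.21126 ε.
S/k_B = ln Z + ⟨E⟩/kT = ln(1.2231) + 0.21126/0.598 = 0.20139 + 0.35328 = 0.555.

0.555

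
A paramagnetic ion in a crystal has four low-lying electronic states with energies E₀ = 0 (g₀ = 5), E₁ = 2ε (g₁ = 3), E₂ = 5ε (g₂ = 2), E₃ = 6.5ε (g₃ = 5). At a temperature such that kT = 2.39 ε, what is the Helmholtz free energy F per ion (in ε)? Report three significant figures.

-4.61 ε

Eᵢ/kT = 0, 0.83682, 2.0921, 2.7197.
Z = Σ gᵢe^(−Eᵢ/kT) = 5·e^(−0) + 3·e^(−0.83682) + 2·e^(−2.0921) + 5·e^(−2.7197) = 5.0000 + 1.2993 + 0.24686 + 0.32947 = 6.8756.
F = −kT ln Z = −2.39 × ln(6.8756) = −2.39 × 1.9280 = -4.61 ε.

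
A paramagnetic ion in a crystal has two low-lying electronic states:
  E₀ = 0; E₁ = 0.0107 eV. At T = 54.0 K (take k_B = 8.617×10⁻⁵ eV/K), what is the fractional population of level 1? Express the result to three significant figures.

0.0912

k_BT = 8.617×10⁻⁵ × 54.0 K = 0.0046532 eV.
Eᵢ/kT = 0, 2.2995.
Z = Σ e^(−Eᵢ/kT) = e^(−0) + e^(−2.2995) = 1.0000 + 0.10031 = 1.1003.
P₁ = e^(−E₁/kT) / Z = 0.10031/1.1003 = 0.0912.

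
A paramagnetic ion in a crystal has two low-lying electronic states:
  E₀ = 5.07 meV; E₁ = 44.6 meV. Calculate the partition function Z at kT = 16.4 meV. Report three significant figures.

Z = 0.800

Eᵢ/kT = 0.30915, 2.7195.
Z = Σ e^(−Eᵢ/kT) = e^(−0.30915) + e^(−2.7195) = 0.73407 + 0.065908 = 0.79998.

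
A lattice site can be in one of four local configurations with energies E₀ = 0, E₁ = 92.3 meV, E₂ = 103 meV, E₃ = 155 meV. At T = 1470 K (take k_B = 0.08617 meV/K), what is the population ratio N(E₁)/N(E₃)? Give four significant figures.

k_BT = 0.08617 × 1470 K = 126.670 meV.
n₁/n₃ = exp[−(E₁−E₃)/kT] = exp(−(-62.7 meV)/(126.670 meV)) = exp(0.494987) = 1.640.

1.640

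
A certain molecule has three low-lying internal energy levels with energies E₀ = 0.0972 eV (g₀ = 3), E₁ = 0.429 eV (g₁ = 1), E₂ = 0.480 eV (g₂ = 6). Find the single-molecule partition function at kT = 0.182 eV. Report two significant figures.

Z = 2.3

Eᵢ/kT = 0.5341, 2.357, 2.637.
Z = Σ gᵢe^(−Eᵢ/kT) = 3·e^(−0.5341) + 1·e^(−2.357) + 6·e^(−2.637) = 1.759 + 0.09470 + 0.4295 = 2.283.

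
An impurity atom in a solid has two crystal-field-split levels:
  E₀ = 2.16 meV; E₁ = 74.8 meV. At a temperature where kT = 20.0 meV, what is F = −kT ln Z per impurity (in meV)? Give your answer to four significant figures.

1.638 meV

Eᵢ/kT = 0.108000, 3.74000.
Z = Σ e^(−Eᵢ/kT) = e^(−0.108000) + e^(−3.74000) = 0.897628 + 0.0237541 = 0.921382.
F = −kT ln Z = −20.0 × ln(0.921382) = −20.0 × -0.0818806 = 1.638 meV.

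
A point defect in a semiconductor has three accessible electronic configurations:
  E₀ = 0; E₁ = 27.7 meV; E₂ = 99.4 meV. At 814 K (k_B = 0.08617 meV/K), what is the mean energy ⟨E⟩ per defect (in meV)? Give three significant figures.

k_BT = 0.08617 × 814 K = 70.142 meV.
Eᵢ/kT = 0, 0.39491, 1.4171.
Z = Σ e^(−Eᵢ/kT) = e^(−0) + e^(−0.39491) + e^(−1.4171) = 1.0000 + 0.67374 + 0.24242 = 1.9162.
⟨E⟩ = Σ Eᵢ e^(−Eᵢ/kT) / Z = (0·1.0000 + 27.7·0.67374 + 99.4·0.24242) / 1.9162 = 22.3 meV.

22.3 meV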